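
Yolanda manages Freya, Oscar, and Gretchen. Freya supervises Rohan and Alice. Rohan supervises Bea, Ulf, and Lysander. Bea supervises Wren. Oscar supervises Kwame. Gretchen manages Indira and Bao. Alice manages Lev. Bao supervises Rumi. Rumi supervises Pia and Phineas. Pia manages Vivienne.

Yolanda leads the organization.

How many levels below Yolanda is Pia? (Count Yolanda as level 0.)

Chain from Pia up to Yolanda: Pia → Rumi → Bao → Gretchen → Yolanda. That is 4 steps up, so Pia is 4 levels below Yolanda.

4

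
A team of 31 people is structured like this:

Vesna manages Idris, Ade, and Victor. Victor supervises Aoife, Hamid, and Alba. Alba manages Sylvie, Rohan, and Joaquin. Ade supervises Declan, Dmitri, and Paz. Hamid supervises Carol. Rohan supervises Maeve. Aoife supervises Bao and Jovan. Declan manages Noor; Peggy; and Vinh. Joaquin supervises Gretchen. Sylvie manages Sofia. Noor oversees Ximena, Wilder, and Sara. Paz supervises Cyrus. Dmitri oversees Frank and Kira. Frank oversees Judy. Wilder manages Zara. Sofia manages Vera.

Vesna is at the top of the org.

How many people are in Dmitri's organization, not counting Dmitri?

3

Dmitri directly manages Frank, Kira. Under Frank: Judy (1). Kira has no reports. So Dmitri's organization is 2 direct reports plus everyone under them: 2 + 1 = 3.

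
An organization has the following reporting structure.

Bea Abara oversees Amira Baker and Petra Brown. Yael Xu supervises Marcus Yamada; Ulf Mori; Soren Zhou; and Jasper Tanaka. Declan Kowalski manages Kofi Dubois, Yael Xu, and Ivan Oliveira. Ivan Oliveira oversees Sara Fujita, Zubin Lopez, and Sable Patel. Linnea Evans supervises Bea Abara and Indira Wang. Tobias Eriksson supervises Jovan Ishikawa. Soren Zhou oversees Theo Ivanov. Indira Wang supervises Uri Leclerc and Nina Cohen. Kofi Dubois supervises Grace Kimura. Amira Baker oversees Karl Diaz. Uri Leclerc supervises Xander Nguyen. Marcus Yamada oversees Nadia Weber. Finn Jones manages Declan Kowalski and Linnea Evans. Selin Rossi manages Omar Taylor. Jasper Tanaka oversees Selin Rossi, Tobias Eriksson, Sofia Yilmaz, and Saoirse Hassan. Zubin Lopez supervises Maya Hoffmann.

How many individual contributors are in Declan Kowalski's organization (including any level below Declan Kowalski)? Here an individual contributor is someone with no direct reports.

11

The people in Declan Kowalski's organization with no one reporting to them are Sara Fujita, Maya Hoffmann, Sable Patel, Ulf Mori, Nadia Weber, Saoirse Hassan, Sofia Yilmaz, Jovan Ishikawa, Omar Taylor, Theo Ivanov, Grace Kimura. That is 11.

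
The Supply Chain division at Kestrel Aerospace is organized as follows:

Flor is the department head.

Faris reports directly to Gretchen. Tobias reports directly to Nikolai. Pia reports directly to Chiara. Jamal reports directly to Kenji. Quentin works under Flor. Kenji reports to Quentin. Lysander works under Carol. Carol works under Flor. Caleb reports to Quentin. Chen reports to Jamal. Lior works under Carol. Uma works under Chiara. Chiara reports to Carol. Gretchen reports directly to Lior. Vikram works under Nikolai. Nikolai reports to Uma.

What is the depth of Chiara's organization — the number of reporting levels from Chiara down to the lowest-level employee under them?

3

The longest chain under Chiara runs Chiara → Uma → Nikolai → Vikram, which is 3 levels below Chiara.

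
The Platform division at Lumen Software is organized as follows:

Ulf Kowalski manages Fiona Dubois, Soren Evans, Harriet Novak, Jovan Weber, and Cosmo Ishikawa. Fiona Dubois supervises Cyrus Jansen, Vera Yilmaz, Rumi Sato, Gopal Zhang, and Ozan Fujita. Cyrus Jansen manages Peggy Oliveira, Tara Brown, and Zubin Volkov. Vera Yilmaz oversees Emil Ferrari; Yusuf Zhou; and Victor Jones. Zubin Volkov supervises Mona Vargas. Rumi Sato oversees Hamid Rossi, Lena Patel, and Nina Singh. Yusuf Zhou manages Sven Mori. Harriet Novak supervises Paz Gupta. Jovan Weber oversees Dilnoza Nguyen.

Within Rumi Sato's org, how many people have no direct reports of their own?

3

The people in Rumi Sato's organization with no one reporting to them are Hamid Rossi, Nina Singh, Lena Patel. That is 3.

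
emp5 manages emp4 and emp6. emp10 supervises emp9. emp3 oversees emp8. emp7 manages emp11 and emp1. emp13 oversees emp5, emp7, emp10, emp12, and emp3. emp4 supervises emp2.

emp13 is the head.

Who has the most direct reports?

emp13

Direct-report counts: emp13 has 5; emp3 has 1; emp10 has 1; emp7 has 2; emp5 has 2; emp4 has 1. The largest is 5, held by emp13.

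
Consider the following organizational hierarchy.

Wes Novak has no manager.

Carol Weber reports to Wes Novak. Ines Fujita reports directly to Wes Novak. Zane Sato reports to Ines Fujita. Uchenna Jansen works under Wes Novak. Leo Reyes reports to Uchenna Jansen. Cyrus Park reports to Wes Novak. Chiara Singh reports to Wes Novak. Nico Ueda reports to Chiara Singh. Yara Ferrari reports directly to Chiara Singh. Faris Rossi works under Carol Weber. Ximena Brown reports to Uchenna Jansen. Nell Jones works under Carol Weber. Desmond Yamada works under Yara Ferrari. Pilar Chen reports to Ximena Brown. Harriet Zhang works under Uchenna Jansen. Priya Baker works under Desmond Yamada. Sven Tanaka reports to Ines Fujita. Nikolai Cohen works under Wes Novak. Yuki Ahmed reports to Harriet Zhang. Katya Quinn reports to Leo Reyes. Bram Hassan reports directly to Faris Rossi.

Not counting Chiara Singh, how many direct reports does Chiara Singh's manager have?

Chiara Singh reports to Wes Novak. Wes Novak's other direct reports are Carol Weber, Ines Fujita, Uchenna Jansen, Cyrus Park, Nikolai Cohen — 5 peers.

5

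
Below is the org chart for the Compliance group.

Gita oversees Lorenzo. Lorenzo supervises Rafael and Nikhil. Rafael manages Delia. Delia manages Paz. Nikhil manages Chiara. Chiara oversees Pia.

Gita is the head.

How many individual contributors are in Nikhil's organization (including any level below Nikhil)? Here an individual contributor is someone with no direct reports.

1

The only person in Nikhil's organization with no one reporting to them is Pia. That is 1.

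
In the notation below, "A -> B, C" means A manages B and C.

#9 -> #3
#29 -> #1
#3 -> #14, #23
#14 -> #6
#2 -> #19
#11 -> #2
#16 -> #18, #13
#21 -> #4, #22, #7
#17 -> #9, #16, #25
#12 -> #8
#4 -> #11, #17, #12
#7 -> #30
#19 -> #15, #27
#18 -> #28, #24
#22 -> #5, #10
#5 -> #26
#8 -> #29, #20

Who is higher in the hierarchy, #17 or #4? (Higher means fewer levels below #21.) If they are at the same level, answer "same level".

#4

#17 is 2 levels below #21; #4 is 1. #4 is higher.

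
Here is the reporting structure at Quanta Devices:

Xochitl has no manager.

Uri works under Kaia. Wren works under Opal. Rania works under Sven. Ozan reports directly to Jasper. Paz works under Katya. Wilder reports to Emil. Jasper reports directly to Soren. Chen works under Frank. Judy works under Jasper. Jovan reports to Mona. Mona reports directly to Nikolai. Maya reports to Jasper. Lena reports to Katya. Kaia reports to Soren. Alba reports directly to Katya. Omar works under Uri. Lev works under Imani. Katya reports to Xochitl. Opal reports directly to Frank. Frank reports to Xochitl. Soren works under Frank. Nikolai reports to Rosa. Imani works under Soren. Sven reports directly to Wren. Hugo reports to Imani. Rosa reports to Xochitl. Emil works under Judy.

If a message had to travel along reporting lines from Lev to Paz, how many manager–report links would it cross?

Lev is 4 levels below Xochitl, and Paz is 2 levels below Xochitl (their lowest common manager). The shortest path runs up from Lev to Xochitl and back down to Paz: 4 + 2 = 6 links.

6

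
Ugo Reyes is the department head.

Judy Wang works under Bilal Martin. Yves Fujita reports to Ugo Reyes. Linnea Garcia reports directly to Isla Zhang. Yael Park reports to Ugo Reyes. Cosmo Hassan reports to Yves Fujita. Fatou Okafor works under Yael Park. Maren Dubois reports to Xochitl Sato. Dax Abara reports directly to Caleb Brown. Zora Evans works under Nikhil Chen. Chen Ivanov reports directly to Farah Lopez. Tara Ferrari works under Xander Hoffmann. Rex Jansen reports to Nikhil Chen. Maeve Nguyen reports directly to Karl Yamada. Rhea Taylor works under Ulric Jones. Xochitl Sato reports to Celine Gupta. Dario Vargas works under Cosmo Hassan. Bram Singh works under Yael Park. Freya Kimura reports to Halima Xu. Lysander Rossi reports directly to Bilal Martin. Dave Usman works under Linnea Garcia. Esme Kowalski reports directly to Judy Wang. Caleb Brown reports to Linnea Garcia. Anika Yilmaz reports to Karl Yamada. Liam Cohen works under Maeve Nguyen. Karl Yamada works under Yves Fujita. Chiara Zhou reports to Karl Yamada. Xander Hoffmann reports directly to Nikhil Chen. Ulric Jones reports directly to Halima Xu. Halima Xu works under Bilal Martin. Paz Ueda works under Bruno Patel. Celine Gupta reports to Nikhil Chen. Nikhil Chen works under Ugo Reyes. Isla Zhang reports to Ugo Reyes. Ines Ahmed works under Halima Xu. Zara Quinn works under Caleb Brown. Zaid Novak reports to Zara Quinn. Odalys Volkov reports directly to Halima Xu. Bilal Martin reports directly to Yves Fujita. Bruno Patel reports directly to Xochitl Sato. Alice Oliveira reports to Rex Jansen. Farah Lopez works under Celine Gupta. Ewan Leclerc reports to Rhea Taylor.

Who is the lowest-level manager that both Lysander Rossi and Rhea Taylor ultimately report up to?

Lysander Rossi's chain of managers is Bilal Martin, Yves Fujita, Ugo Reyes. Rhea Taylor's chain of managers is Ulric Jones, Halima Xu, Bilal Martin, Yves Fujita, Ugo Reyes. The first manager that appears in both chains is Bilal Martin.

Bilal Martin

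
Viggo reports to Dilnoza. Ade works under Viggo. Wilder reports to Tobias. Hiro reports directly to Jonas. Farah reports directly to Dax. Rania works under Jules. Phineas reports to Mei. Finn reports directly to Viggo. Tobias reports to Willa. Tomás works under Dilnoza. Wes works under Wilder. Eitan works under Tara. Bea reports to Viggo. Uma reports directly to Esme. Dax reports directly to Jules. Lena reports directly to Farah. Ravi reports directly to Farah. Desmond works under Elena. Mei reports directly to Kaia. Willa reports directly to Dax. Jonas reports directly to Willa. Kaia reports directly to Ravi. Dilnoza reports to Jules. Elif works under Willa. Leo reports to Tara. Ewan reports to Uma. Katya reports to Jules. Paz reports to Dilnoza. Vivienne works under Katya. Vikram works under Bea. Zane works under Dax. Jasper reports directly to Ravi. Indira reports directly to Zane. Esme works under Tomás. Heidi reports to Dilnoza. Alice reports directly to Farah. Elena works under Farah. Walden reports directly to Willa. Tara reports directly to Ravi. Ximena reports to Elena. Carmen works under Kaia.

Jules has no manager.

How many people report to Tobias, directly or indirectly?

Tobias directly manages Wilder. Under Wilder: Wes (1). That's 2 in total.

2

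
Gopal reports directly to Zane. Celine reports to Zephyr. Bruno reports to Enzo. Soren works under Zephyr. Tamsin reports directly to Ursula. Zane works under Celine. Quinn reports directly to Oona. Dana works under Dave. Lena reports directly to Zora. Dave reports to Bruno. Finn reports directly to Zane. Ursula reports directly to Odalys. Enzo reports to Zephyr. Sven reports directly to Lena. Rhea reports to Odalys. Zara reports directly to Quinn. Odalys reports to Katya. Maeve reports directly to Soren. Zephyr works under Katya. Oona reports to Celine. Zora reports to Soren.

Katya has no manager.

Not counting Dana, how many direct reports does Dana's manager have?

Dana reports to Dave, and Dave has no other direct reports. Dana has 0 peers.

0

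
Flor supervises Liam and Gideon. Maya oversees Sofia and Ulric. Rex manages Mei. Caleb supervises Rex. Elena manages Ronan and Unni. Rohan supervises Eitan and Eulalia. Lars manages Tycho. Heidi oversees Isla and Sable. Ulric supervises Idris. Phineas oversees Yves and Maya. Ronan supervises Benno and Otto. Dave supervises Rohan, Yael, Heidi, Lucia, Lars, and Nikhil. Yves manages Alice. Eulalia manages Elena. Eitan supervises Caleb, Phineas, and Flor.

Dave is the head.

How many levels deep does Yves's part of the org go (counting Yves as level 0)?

1

The longest chain under Yves runs Yves → Alice, which is 1 level below Yves.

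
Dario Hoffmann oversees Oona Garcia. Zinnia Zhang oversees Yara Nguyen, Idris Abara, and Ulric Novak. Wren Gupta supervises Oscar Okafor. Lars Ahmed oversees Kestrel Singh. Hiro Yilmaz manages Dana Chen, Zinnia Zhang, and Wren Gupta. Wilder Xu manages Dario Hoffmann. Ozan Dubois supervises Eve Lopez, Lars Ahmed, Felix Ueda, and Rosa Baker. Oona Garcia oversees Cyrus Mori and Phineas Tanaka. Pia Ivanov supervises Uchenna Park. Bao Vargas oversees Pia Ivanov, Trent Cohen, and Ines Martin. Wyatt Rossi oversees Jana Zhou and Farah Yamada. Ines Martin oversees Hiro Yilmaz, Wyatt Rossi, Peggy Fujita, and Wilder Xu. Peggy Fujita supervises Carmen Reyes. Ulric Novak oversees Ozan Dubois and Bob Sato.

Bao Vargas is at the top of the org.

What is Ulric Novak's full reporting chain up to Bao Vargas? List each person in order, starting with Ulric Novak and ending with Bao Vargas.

Ulric Novak -> Zinnia Zhang -> Hiro Yilmaz -> Ines Martin -> Bao Vargas

Ulric Novak reports to Zinnia Zhang. Zinnia Zhang reports to Hiro Yilmaz. Hiro Yilmaz reports to Ines Martin. Ines Martin reports to Bao Vargas. Bao Vargas is at the top.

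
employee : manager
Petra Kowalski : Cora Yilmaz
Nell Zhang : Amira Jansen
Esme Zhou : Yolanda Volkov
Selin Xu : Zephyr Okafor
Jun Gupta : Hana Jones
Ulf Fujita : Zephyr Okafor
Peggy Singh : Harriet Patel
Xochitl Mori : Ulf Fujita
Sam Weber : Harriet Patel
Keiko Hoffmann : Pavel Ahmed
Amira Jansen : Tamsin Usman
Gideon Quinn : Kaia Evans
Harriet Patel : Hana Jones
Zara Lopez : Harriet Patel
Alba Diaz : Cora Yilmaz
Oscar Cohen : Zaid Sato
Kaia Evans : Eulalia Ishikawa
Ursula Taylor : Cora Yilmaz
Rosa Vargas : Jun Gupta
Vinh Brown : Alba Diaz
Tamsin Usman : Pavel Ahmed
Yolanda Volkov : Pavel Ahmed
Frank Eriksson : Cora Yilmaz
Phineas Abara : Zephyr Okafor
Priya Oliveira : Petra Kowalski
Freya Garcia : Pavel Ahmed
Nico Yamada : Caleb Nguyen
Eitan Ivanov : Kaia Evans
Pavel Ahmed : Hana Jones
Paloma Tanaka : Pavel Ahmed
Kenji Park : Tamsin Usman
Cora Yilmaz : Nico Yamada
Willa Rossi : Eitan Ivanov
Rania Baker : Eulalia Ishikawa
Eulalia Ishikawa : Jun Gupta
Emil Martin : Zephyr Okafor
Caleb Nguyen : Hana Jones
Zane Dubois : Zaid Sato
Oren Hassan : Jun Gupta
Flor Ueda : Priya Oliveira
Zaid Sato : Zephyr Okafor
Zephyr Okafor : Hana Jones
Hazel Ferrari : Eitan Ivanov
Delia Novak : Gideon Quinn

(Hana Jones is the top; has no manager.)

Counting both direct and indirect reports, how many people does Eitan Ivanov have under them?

2

Eitan Ivanov directly manages Willa Rossi, Hazel Ferrari. Willa Rossi has no reports. Hazel Ferrari has no reports. So Eitan Ivanov's organization is 2 direct reports plus everyone under them: 1 + 1 = 2.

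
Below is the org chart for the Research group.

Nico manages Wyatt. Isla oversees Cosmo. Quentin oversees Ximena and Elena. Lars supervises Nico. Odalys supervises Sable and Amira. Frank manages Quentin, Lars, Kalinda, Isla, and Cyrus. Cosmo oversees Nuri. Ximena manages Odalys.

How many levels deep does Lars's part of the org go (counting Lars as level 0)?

2

The longest chain under Lars runs Lars → Nico → Wyatt, which is 2 levels below Lars.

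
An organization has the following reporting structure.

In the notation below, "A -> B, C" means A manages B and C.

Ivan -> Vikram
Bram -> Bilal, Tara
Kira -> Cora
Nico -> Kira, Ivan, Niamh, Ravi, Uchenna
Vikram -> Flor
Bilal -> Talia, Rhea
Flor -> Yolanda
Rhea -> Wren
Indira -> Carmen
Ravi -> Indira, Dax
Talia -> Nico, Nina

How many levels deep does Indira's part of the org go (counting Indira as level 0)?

The longest chain under Indira runs Indira → Carmen, which is 1 level below Indira.

1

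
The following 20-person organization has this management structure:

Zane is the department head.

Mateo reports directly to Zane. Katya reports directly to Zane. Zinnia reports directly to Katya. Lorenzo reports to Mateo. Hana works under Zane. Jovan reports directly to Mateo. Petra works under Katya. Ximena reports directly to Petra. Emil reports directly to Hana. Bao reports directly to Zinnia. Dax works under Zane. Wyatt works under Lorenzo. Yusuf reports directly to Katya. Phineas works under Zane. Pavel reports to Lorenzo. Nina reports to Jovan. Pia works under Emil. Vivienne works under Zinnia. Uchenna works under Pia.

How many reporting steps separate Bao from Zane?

Chain from Bao up to Zane: Bao → Zinnia → Katya → Zane. That is 3 steps up, so Bao is 3 levels below Zane.

3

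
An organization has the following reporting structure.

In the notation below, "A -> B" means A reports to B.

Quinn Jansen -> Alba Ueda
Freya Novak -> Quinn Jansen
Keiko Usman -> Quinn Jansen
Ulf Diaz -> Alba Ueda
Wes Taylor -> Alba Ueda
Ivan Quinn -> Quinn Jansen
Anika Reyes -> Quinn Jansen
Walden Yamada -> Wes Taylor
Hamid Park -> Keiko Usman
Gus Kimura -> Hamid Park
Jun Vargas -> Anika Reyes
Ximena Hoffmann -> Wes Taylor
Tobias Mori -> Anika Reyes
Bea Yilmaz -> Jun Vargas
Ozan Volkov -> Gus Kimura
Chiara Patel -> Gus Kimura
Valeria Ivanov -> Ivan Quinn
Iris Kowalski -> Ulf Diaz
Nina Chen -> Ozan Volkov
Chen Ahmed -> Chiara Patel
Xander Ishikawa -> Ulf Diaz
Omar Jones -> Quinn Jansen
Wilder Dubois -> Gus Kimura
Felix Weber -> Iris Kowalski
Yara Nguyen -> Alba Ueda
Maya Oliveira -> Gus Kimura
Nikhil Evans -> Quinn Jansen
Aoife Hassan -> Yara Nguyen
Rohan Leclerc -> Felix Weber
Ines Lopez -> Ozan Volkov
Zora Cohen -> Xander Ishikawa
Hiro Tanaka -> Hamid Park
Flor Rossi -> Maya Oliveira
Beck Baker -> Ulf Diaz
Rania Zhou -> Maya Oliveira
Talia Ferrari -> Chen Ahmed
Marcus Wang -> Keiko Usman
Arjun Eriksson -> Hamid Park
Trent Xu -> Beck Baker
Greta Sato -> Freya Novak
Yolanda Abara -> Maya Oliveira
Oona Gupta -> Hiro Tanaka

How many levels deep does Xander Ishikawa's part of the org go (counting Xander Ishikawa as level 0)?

The longest chain under Xander Ishikawa runs Xander Ishikawa → Zora Cohen, which is 1 level below Xander Ishikawa.

1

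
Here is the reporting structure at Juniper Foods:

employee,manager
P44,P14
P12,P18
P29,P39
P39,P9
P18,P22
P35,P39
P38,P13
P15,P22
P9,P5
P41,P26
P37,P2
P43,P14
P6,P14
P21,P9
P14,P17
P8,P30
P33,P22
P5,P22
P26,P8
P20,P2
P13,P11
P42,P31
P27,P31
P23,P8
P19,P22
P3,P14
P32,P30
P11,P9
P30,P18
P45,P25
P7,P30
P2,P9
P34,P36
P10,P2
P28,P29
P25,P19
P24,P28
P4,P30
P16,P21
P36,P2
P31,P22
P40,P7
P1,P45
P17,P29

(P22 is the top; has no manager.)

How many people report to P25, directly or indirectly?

2

P25 directly manages P45. Under P45: P1 (1). That's 2 in total.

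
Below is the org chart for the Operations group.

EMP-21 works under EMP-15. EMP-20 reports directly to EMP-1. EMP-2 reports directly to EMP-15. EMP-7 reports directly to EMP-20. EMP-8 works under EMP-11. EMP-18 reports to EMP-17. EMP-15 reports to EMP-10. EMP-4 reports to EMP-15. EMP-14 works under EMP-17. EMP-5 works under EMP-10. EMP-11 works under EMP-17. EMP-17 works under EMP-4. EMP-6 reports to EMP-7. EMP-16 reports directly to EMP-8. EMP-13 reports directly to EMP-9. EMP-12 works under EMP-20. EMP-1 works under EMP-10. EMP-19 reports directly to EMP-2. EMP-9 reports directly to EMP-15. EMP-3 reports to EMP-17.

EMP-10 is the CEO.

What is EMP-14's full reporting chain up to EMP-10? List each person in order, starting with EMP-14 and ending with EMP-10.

EMP-14 -> EMP-17 -> EMP-4 -> EMP-15 -> EMP-10

EMP-14 reports to EMP-17. EMP-17 reports to EMP-4. EMP-4 reports to EMP-15. EMP-15 reports to EMP-10. EMP-10 is at the top.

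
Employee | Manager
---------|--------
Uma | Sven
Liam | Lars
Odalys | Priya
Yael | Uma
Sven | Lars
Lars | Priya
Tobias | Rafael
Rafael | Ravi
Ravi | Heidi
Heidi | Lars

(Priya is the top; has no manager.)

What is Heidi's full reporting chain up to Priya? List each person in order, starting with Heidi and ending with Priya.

Heidi -> Lars -> Priya

Heidi reports to Lars. Lars reports to Priya. Priya is at the top.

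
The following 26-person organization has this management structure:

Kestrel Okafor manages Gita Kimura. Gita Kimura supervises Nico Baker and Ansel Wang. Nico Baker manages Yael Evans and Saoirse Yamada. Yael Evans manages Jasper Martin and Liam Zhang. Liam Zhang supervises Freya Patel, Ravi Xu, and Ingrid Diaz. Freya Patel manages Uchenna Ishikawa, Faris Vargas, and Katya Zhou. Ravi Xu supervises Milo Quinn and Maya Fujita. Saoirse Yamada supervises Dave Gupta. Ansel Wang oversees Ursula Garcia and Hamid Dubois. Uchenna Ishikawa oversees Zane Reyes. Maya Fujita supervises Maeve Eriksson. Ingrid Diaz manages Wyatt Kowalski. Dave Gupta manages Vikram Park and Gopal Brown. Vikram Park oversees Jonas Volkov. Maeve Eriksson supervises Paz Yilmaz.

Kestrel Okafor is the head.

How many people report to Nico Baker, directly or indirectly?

20

Nico Baker directly manages Yael Evans, Saoirse Yamada. Under Yael Evans: Jasper Martin, Liam Zhang, Ingrid Diaz, Wyatt Kowalski, Ravi Xu, Maya Fujita, Maeve Eriksson, Paz Yilmaz, Milo Quinn, Freya Patel, Katya Zhou, Faris Vargas, Uchenna Ishikawa, Zane Reyes (14). Under Saoirse Yamada: Dave Gupta, Gopal Brown, Vikram Park, Jonas Volkov (4). So Nico Baker's organization is 2 direct reports plus everyone under them: 15 + 5 = 20.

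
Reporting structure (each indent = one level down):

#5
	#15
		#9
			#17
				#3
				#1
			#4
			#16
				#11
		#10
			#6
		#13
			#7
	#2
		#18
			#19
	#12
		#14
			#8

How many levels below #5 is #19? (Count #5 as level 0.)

3

Chain from #19 up to #5: #19 → #18 → #2 → #5. That is 3 steps up, so #19 is 3 levels below #5.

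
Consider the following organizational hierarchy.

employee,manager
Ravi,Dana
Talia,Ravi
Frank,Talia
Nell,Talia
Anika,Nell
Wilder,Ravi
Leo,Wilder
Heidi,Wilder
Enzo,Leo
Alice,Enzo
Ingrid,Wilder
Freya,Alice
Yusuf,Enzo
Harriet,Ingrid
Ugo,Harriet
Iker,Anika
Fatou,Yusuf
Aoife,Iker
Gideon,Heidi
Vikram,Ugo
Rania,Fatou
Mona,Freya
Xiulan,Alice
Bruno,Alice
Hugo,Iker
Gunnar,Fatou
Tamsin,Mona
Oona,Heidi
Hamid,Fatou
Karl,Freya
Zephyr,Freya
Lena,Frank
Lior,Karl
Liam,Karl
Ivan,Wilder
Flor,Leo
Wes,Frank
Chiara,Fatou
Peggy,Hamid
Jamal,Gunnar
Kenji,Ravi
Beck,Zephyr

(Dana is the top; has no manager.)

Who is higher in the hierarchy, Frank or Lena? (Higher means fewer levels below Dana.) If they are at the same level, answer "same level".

Frank is 3 levels below Dana; Lena is 4. Frank is higher.

Frank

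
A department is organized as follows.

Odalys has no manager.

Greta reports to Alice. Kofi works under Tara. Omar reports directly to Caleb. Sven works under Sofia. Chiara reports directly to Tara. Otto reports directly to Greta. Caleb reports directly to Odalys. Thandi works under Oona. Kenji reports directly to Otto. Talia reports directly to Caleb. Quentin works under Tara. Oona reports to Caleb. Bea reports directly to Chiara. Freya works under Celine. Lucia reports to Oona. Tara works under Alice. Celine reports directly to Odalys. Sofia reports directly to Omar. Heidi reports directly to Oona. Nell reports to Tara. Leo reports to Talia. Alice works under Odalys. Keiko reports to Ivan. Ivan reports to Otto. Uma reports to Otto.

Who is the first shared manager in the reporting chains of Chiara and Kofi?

Chiara's chain of managers is Tara, Alice, Odalys. Kofi's chain of managers is Tara, Alice, Odalys. The first manager that appears in both chains is Tara.

Tara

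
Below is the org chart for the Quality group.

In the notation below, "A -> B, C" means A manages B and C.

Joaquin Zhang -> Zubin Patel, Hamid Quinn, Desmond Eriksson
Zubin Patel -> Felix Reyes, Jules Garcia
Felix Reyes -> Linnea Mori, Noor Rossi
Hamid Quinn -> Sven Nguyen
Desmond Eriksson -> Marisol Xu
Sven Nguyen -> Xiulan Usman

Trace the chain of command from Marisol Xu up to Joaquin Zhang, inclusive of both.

Marisol Xu -> Desmond Eriksson -> Joaquin Zhang

Marisol Xu reports to Desmond Eriksson. Desmond Eriksson reports to Joaquin Zhang. Joaquin Zhang is at the top.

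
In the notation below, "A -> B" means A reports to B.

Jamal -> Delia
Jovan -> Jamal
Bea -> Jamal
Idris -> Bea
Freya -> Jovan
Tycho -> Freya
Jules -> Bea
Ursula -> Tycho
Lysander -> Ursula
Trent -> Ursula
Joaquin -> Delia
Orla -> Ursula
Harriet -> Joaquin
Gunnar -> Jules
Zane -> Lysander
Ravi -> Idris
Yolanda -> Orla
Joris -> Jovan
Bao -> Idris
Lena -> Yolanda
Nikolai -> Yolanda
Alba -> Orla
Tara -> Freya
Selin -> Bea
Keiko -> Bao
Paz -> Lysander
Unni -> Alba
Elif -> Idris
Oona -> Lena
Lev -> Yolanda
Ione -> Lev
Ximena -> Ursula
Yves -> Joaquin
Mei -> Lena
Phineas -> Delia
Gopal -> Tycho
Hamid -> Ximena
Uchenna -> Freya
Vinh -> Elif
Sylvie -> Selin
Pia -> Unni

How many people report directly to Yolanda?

Yolanda directly manages Lena, Nikolai, Lev. That is 3 direct reports.

3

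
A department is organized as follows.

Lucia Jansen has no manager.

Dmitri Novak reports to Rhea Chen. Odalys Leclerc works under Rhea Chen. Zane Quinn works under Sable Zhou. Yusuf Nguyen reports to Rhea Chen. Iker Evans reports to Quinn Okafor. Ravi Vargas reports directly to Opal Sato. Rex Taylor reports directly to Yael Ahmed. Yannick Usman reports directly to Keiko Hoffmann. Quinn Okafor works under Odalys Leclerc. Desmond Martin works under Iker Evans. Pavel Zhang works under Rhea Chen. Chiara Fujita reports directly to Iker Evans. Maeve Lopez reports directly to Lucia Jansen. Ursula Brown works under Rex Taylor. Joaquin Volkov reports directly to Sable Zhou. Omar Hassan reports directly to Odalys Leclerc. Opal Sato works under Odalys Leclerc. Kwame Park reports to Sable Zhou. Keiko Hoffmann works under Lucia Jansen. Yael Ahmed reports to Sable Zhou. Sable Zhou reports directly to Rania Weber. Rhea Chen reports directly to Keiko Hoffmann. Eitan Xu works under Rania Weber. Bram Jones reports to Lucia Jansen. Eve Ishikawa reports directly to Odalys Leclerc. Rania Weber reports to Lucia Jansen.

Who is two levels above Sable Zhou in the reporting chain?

Sable Zhou reports to Rania Weber, and Rania Weber reports to Lucia Jansen. So Sable Zhou's skip-level manager is Lucia Jansen.

Lucia Jansen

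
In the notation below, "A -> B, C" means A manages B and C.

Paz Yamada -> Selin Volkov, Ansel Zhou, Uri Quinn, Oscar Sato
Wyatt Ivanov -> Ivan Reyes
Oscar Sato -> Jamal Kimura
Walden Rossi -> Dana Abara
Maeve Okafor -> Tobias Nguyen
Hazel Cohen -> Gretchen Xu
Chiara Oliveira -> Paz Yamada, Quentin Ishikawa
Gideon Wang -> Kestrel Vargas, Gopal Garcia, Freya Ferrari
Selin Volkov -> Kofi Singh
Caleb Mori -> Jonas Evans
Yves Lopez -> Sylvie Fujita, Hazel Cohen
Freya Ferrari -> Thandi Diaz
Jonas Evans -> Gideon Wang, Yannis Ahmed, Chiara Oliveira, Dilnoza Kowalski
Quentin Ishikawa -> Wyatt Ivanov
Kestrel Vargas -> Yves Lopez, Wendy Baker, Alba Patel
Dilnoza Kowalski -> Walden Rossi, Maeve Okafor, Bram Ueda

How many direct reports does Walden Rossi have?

1

Walden Rossi directly manages Dana Abara. That is 1 direct report.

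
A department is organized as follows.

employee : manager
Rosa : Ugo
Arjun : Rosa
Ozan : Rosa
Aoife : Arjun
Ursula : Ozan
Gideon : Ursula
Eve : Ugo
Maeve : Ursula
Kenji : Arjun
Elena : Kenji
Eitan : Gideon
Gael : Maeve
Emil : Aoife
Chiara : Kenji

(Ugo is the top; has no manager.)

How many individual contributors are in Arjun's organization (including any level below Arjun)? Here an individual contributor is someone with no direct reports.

The people in Arjun's organization with no one reporting to them are Chiara, Elena, Emil. That is 3.

3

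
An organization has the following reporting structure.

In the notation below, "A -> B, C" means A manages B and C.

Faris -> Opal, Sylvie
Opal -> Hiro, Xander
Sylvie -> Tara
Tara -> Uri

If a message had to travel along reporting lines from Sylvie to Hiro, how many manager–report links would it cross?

Sylvie is 1 level below Faris, and Hiro is 2 levels below Faris (their lowest common manager). The shortest path runs up from Sylvie to Faris and back down to Hiro: 1 + 2 = 3 links.

3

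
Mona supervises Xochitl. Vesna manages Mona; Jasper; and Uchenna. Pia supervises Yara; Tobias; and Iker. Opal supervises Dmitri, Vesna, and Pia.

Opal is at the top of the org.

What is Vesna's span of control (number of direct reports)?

3

Vesna directly manages Jasper, Uchenna, Mona. That is 3 direct reports.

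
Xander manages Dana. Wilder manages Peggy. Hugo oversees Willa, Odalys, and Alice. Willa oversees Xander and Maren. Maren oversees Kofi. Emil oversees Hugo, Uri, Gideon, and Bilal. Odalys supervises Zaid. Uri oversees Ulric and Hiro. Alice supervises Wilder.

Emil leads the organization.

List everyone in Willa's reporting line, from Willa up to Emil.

Willa reports to Hugo. Hugo reports to Emil. Emil is at the top.

Willa -> Hugo -> Emil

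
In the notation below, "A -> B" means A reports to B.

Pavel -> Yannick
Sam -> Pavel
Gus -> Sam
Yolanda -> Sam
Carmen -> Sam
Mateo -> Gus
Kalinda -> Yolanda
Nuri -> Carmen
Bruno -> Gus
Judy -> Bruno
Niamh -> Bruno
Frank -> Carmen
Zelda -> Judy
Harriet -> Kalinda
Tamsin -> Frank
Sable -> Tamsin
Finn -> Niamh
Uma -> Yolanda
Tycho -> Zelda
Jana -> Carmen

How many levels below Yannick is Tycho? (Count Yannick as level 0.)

Chain from Tycho up to Yannick: Tycho → Zelda → Judy → Bruno → Gus → Sam → Pavel → Yannick. That is 7 steps up, so Tycho is 7 levels below Yannick.

7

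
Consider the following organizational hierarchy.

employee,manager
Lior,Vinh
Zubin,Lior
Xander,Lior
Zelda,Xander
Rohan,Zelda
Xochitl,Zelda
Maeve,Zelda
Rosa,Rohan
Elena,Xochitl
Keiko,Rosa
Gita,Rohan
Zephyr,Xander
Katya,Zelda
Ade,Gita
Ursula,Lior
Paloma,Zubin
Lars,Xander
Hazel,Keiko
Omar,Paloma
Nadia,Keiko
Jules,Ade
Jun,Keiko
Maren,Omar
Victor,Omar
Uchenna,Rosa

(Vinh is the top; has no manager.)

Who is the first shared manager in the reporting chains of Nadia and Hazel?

Keiko

Nadia's chain of managers is Keiko, Rosa, Rohan, Zelda, Xander, Lior, Vinh. Hazel's chain of managers is Keiko, Rosa, Rohan, Zelda, Xander, Lior, Vinh. The first manager that appears in both chains is Keiko.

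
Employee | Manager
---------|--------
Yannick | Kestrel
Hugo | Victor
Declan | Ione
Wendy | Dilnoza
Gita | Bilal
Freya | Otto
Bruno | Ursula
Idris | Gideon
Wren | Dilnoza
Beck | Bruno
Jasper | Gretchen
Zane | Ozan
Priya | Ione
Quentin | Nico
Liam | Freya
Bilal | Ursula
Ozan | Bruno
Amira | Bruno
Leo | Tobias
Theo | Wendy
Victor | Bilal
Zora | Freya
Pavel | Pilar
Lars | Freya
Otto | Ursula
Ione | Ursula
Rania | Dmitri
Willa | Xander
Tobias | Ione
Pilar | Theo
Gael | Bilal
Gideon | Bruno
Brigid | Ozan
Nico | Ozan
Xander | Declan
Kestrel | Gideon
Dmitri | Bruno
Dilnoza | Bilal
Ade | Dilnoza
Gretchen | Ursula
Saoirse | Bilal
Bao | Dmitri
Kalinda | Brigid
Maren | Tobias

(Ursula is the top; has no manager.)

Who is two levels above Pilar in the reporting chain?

Pilar reports to Theo, and Theo reports to Wendy. So Pilar's skip-level manager is Wendy.

Wendy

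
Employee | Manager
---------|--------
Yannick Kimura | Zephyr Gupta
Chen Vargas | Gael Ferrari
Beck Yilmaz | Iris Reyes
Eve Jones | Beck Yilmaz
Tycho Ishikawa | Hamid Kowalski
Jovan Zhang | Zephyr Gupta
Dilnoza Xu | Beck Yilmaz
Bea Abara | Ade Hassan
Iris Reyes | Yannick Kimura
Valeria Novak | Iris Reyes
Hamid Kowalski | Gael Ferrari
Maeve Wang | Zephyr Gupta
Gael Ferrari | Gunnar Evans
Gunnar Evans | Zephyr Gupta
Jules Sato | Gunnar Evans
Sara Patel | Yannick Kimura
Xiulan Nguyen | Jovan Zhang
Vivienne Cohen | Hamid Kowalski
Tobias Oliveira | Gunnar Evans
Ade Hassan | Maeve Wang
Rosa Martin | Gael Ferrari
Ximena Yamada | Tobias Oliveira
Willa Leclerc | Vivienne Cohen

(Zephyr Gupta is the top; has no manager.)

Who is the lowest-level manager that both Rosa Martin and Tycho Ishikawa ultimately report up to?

Gael Ferrari

Rosa Martin's chain of managers is Gael Ferrari, Gunnar Evans, Zephyr Gupta. Tycho Ishikawa's chain of managers is Hamid Kowalski, Gael Ferrari, Gunnar Evans, Zephyr Gupta. The first manager that appears in both chains is Gael Ferrari.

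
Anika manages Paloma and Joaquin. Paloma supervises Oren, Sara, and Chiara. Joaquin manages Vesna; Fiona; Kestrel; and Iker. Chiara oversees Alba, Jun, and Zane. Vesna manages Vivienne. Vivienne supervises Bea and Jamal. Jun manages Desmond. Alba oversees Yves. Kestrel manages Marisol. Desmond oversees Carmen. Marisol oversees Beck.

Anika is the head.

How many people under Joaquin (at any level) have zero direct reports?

5

The people in Joaquin's organization with no one reporting to them are Iker, Beck, Fiona, Jamal, Bea. That is 5.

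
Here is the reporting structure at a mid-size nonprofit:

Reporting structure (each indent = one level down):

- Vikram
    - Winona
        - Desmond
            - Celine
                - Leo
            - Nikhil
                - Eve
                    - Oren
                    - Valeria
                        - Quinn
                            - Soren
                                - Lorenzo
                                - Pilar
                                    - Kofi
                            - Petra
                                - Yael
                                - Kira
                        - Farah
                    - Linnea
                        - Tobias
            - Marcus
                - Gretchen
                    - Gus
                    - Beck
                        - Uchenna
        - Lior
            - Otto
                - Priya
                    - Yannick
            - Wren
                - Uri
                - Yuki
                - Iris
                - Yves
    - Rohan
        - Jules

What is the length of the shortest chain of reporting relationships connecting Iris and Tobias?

8

Iris is 3 levels below Winona, and Tobias is 5 levels below Winona (their lowest common manager). The shortest path runs up from Iris to Winona and back down to Tobias: 3 + 5 = 8 links.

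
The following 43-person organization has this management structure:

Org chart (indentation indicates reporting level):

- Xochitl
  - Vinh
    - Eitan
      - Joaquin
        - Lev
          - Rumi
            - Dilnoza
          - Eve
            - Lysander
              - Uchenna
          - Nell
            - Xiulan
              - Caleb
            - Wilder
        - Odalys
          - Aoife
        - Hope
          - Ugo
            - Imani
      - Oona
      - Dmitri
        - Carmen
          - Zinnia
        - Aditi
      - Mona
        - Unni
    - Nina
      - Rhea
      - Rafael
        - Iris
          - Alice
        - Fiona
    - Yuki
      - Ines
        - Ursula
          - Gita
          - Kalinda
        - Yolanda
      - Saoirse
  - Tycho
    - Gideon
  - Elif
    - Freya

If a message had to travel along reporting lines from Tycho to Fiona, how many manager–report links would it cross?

5

Tycho is 1 level below Xochitl, and Fiona is 4 levels below Xochitl (their lowest common manager). The shortest path runs up from Tycho to Xochitl and back down to Fiona: 1 + 4 = 5 links.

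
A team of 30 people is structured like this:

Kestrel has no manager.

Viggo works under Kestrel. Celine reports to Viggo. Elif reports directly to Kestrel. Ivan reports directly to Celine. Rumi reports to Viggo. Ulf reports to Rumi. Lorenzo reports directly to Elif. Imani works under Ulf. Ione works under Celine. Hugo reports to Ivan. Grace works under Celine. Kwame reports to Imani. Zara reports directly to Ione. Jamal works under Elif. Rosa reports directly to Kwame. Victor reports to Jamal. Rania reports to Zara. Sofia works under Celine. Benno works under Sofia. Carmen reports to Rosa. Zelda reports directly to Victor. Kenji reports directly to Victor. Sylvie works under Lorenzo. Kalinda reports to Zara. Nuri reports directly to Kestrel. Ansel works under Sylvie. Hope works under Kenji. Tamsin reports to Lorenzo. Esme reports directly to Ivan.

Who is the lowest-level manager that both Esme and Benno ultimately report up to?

Esme's chain of managers is Ivan, Celine, Viggo, Kestrel. Benno's chain of managers is Sofia, Celine, Viggo, Kestrel. The first manager that appears in both chains is Celine.

Celine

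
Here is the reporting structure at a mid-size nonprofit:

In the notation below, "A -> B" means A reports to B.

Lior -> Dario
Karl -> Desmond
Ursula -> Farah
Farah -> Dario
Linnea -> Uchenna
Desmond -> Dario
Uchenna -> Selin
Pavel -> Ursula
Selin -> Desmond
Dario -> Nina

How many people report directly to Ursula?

1

Ursula directly manages Pavel. That is 1 direct report.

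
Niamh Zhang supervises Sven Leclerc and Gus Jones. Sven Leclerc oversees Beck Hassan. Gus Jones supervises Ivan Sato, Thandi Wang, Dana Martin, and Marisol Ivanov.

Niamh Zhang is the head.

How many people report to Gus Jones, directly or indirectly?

4

Gus Jones directly manages Ivan Sato, Thandi Wang, Dana Martin, Marisol Ivanov. Ivan Sato has no reports. Thandi Wang has no reports. Dana Martin has no reports. Marisol Ivanov has no reports. So Gus Jones's organization is 4 direct reports plus everyone under them: 1 + 1 + 1 + 1 = 4.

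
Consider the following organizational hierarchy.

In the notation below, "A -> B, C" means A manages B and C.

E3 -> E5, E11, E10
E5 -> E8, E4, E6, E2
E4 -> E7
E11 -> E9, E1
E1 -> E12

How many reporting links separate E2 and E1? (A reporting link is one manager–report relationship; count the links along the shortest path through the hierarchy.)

E2 is 2 levels below E3, and E1 is 2 levels below E3 (their lowest common manager). The shortest path runs up from E2 to E3 and back down to E1: 2 + 2 = 4 links.

4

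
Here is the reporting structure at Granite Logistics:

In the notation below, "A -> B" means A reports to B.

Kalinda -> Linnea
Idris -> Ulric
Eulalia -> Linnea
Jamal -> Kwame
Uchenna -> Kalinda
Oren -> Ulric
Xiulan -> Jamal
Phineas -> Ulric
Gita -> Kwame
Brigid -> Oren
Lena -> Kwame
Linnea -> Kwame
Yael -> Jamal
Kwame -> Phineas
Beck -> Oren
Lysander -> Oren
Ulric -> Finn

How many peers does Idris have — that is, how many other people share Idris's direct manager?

2

Idris reports to Ulric. Ulric's other direct reports are Phineas, Oren — 2 peers.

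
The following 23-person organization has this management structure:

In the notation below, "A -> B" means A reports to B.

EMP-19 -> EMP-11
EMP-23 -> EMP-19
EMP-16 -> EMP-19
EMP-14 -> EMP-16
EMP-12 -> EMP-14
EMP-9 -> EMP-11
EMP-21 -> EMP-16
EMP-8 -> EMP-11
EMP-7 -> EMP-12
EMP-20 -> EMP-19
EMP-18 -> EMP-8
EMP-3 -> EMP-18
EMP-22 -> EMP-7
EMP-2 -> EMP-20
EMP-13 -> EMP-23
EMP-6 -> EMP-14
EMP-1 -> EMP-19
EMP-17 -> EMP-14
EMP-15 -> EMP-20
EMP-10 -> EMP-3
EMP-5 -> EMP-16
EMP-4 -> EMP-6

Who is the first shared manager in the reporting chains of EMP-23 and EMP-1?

EMP-19

EMP-23's chain of managers is EMP-19, EMP-11. EMP-1's chain of managers is EMP-19, EMP-11. The first manager that appears in both chains is EMP-19.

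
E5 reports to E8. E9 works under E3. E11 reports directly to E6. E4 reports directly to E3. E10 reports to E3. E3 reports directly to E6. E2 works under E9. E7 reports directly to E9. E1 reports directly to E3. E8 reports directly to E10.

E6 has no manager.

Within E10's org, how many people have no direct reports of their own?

The only person in E10's organization with no one reporting to them is E5. That is 1.

1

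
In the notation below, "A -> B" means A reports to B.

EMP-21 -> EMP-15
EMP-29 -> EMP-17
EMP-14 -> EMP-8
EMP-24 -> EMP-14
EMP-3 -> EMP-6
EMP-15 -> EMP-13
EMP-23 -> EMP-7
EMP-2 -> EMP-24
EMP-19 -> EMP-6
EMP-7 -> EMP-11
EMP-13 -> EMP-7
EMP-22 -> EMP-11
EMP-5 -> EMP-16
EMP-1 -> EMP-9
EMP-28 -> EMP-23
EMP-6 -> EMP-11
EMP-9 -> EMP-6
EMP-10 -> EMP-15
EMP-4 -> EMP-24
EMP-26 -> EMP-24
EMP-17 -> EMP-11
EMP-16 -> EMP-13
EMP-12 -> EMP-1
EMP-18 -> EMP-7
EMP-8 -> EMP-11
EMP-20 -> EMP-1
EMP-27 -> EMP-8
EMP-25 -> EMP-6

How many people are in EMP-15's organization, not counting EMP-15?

EMP-15 directly manages EMP-10, EMP-21. EMP-10 has no reports. EMP-21 has no reports. So EMP-15's organization is 2 direct reports plus everyone under them: 1 + 1 = 2.

2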